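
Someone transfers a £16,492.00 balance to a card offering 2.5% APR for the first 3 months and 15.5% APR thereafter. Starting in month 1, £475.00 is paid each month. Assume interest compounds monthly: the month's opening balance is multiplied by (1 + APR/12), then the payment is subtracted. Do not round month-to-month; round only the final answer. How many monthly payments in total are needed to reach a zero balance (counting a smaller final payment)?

Promo months 1–3 at r₀ = 2.5%/12 = 0.00208333; months 4+ at r₁ = 15.5%/12 = 0.0129167.
After month 3: iterate B ← B·(1+r₀) − £475.00 for 3 months → £15,167.32.
Then at r₁ with £475.00/mo: n₂ = −ln(1 − r₁·B/P)/ln(1+r₁) ≈ 41.44 → 42 more payments.

45 payments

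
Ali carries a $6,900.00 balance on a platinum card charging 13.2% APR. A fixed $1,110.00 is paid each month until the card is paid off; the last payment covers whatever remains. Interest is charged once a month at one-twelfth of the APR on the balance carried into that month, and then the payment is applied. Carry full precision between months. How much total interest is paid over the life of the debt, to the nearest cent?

$287.99

Monthly rate r = 13.2%/12 = 1.1% = 0.011.
Payoff takes n = ⌈−ln(1 − rB₀/P)/ln(1+r)⌉ = ⌈6.474⌉ = 7 payments; the last is $527.99.
Total paid = 6·$1,110.00 + $527.99 = $7,187.99.
Total interest = total paid − principal = $7,187.99 − $6,900.00 = $287.99.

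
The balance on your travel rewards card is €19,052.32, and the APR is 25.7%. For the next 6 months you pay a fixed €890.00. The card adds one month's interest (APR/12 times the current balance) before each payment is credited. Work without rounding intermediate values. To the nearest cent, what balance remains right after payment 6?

€16,001.22

Monthly rate r = 25.7%/12 = 2.14167% = 0.0214167.
Each month: B ← B·(1+r) − €890.00.
Month 1: interest €408.04; balance after payment €18,570.36.
Month 2: interest €397.72; balance after payment €18,078.07.
Month 3: interest €387.17; balance after payment €17,575.24.
Month 4: interest €376.40; balance after payment €17,061.65.
Month 5: interest €365.40; balance after payment €16,537.05.
Month 6: interest €354.17; balance after payment €16,001.22.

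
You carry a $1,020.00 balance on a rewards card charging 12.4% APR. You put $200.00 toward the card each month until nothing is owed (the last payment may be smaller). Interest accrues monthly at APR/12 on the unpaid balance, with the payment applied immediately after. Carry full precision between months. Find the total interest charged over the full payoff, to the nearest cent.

$33.47

Monthly rate r = 12.4%/12 = 1.03333% = 0.0103333.
Payoff takes n = ⌈−ln(1 − rB₀/P)/ln(1+r)⌉ = ⌈5.266⌉ = 6 payments; the last is $53.47.
Total paid = 5·$200.00 + $53.47 = $1,053.47.
Total interest = total paid − principal = $1,053.47 − $1,020.00 = $33.47.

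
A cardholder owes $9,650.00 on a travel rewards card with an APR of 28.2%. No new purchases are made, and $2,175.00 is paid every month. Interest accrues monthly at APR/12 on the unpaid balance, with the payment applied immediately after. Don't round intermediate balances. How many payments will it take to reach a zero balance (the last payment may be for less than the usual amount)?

Monthly rate r = 28.2%/12 = 2.35% = 0.0235.
Recurrence: B ← B·(1+r) − $2,175.00.
Month 1: interest $226.78; balance after payment $7,701.77.
Month 2: interest $180.99; balance after payment $5,707.77.
Month 3: interest $134.13; balance after payment $3,666.90.
Month 4: interest $86.17; balance after payment $1,578.07.
Month 5: interest $37.08; balance after payment $0.00.

5 months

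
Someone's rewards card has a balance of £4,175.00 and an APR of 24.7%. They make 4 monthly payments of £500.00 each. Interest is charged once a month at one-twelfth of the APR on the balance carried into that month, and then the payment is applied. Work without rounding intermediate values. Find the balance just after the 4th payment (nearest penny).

£2,466.90

Monthly rate r = 24.7%/12 = 2.05833% = 0.0205833.
Each month: B ← B·(1+r) − £500.00.
Month 1: interest £85.94; balance after payment £3,760.94.
Month 2: interest £77.41; balance after payment £3,338.35.
Month 3: interest £68.71; balance after payment £2,907.06.
Month 4: interest £59.84; balance after payment £2,466.90.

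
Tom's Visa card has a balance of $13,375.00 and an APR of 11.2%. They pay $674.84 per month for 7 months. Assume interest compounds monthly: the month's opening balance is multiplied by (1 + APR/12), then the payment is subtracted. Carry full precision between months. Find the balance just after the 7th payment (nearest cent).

Monthly rate r = 11.2%/12 = 0.933333% = 0.00933333.
Each month: B ← B·(1+r) − $674.84.
Month 1: interest $124.83; balance after payment $12,824.99.
Month 2: interest $119.70; balance after payment $12,269.85.
Month 3: interest $114.52; balance after payment $11,709.53.
Month 4: interest $109.29; balance after payment $11,143.98.
Month 5: interest $104.01; balance after payment $10,573.15.
Month 6: interest $98.68; balance after payment $9,996.99.
Month 7: interest $93.31; balance after payment $9,415.46.

$9,415.46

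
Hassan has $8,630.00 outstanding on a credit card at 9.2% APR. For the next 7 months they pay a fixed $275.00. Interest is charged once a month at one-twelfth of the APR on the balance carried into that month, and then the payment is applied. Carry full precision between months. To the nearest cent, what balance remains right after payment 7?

Monthly rate r = 9.2%/12 = 0.766667% = 0.00766667.
Each month: B ← B·(1+r) − $275.00.
Month 1: interest $66.16; balance after payment $8,421.16.
Month 2: interest $64.56; balance after payment $8,210.73.
Month 3: interest $62.95; balance after payment $7,998.67.
Month 4: interest $61.32; balance after payment $7,785.00.
Month 5: interest $59.68; balance after payment $7,569.68.
Month 6: interest $58.03; balance after payment $7,352.72.
Month 7: interest $56.37; balance after payment $7,134.09.

$7,134.09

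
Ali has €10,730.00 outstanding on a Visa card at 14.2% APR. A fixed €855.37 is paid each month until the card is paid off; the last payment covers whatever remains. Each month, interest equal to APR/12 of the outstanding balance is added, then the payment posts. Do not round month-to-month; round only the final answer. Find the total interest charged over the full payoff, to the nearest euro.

€955

Monthly rate r = 14.2%/12 = 1.18333% = 0.0118333.
Payoff takes n = ⌈−ln(1 − rB₀/P)/ln(1+r)⌉ = ⌈13.659⌉ = 14 payments; the last is €565.07.
Total paid = 13·€855.37 + €565.07 = €11,684.88.
Total interest = total paid − principal = €11,684.88 − €10,730.00 = €954.88.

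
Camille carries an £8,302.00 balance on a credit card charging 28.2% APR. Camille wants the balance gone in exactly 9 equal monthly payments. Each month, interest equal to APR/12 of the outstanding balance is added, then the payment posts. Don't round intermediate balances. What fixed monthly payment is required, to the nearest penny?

Monthly rate r = 28.2%/12 = 2.35% = 0.0235.
Level-payment amortization: P = B₀·r / (1 − (1+r)^(−n)) = 8302.00·0.0235 / (1 − 1.0235^(−9)).
Denominator 1 − (1+r)^(−9) = 0.188647877.
P = 195.097 / 0.188647877 ≈ 1034.19.

£1,034.19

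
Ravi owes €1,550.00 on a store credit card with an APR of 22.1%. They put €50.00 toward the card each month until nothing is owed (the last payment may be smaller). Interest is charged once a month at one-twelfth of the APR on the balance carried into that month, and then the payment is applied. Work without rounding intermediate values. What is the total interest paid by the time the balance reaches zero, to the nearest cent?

Monthly rate r = 22.1%/12 = 1.84167% = 0.0184167.
Payoff takes n = ⌈−ln(1 − rB₀/P)/ln(1+r)⌉ = ⌈46.364⌉ = 47 payments; the last is €18.31.
Total paid = 46·€50.00 + €18.31 = €2,318.31.
Total interest = total paid − principal = €2,318.31 − €1,550.00 = €768.31.

€768.31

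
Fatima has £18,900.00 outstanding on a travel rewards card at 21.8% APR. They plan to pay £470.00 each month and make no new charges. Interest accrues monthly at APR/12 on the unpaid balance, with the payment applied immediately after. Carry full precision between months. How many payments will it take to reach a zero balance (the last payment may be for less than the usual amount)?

Monthly rate r = 21.8%/12 = 1.81667% = 0.0181667.
Recurrence: B ← B·(1+r) − £470.00.
Month 1: interest £343.35; balance after payment £18,773.35.
Month 2: interest £341.05; balance after payment £18,644.40.
Closed form: n = −ln(1 − rB₀/P)/ln(1+r) = −ln(0.26947)/ln(1.01817) ≈ 72.836, so the balance reaches zero during payment 73.

73 months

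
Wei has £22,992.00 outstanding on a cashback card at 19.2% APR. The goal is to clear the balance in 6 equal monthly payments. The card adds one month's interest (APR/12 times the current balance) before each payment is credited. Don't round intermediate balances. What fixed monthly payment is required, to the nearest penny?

£4,049.43

Monthly rate r = 19.2%/12 = 1.6% = 0.016.
Level-payment amortization: P = B₀·r / (1 − (1+r)^(−n)) = 22992.00·0.016 / (1 − 1.016^(−6)).
Denominator 1 − (1+r)^(−6) = 0.0908453752.
P = 367.872 / 0.0908453752 ≈ 4049.43.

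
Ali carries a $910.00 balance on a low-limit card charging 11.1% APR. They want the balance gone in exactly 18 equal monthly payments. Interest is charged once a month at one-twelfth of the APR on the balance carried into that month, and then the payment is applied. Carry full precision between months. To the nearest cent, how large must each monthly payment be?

$55.11

Monthly rate r = 11.1%/12 = 0.925% = 0.00925.
Level-payment amortization: P = B₀·r / (1 − (1+r)^(−n)) = 910.00·0.00925 / (1 − 1.00925^(−18)).
Denominator 1 − (1+r)^(−18) = 0.152728975.
P = 8.4175 / 0.152728975 ≈ 55.11.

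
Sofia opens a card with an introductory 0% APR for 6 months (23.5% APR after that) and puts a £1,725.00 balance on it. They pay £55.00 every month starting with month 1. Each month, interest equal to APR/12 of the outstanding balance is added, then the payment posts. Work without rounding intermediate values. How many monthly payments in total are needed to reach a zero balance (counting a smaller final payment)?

Promo months 1–6 at r₀ = 0%/12 = 0; months 7+ at r₁ = 23.5%/12 = 0.0195833.
After month 6 (no interest yet): B = £1,725.00 − 6·£55.00 = £1,395.00.
Then at r₁ with £55.00/mo: n₂ = −ln(1 − r₁·B/P)/ln(1+r₁) ≈ 35.40 → 36 more payments.

42 months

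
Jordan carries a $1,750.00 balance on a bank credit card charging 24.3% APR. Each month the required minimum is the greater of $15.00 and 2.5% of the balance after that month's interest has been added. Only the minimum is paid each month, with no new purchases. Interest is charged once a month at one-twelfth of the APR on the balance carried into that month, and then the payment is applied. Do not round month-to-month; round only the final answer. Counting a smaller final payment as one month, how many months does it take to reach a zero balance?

286 months

Monthly rate r = 24.3%/12 = 2.025% = 0.02025.
While 2.5% of the post-interest balance exceeds $15.00, each month B ← (B·(1+r))·(1 − 0.025), i.e. B shrinks by the factor (1+r)·0.975 = 0.99474.
This holds for months 1–207. Entering month 208 the balance is $587.84; 2.5% of the post-interest balance is now below $15.00, so the flat $15.00 minimum applies from here.
From month 208 a fixed $15.00 at rate r clears $587.84 in 79 more payments. Total: 207 + 79 = 286 months.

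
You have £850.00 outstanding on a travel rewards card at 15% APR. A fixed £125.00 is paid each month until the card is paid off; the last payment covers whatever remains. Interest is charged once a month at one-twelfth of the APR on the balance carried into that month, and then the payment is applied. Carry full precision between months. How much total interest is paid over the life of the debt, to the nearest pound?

Monthly rate r = 15%/12 = 1.25% = 0.0125.
Payoff takes n = ⌈−ln(1 − rB₀/P)/ln(1+r)⌉ = ⌈7.151⌉ = 8 payments; the last is £18.95.
Total paid = 7·£125.00 + £18.95 = £893.95.
Total interest = total paid − principal = £893.95 − £850.00 = £43.95.

£44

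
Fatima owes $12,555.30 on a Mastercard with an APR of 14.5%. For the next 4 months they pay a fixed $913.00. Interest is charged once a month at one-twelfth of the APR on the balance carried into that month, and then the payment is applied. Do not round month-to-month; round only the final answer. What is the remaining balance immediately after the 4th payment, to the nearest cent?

Monthly rate r = 14.5%/12 = 1.20833% = 0.0120833.
Each month: B ← B·(1+r) − $913.00.
Month 1: interest $151.71; balance after payment $11,794.01.
Month 2: interest $142.51; balance after payment $11,023.52.
Month 3: interest $133.20; balance after payment $10,243.72.
Month 4: interest $123.78; balance after payment $9,454.50.

$9,454.50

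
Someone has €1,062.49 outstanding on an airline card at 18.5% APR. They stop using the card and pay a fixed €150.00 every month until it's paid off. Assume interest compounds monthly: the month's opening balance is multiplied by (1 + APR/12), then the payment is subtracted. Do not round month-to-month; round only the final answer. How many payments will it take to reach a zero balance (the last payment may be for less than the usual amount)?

8 months

Monthly rate r = 18.5%/12 = 1.54167% = 0.0154167.
Recurrence: B ← B·(1+r) − €150.00.
Month 1: interest €16.38; balance after payment €928.87.
Month 2: interest €14.32; balance after payment €793.19.
Closed form: n = −ln(1 − rB₀/P)/ln(1+r) = −ln(0.8908)/ln(1.01542) ≈ 7.558, so the balance reaches zero during payment 8.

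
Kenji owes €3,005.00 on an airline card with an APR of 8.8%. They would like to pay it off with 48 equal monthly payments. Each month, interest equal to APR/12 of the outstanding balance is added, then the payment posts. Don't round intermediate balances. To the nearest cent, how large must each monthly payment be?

€74.49

Monthly rate r = 8.8%/12 = 0.733333% = 0.00733333.
Level-payment amortization: P = B₀·r / (1 − (1+r)^(−n)) = 3005.00·0.00733333 / (1 − 1.00733^(−48)).
Denominator 1 − (1+r)^(−48) = 0.295816011.
P = 22.0367 / 0.295816011 ≈ 74.49.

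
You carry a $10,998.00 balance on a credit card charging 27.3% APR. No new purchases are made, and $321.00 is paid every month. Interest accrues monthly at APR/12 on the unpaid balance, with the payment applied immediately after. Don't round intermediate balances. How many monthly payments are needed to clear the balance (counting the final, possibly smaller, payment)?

Monthly rate r = 27.3%/12 = 2.275% = 0.02275.
Recurrence: B ← B·(1+r) − $321.00.
Month 1: interest $250.20; balance after payment $10,927.20.
Month 2: interest $248.59; balance after payment $10,854.80.
Closed form: n = −ln(1 − rB₀/P)/ln(1+r) = −ln(0.22055)/ln(1.02275) ≈ 67.199, so the balance reaches zero during payment 68.

68 months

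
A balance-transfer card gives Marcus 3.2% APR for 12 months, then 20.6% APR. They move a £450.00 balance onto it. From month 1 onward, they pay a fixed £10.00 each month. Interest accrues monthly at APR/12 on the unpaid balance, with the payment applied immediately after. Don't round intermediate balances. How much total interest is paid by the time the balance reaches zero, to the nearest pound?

£192

Promo months 1–12 at r₀ = 3.2%/12 = 0.00266667; months 13+ at r₁ = 20.6%/12 = 0.0171667.
After month 12: iterate B ← B·(1+r₀) − £10.00 for 12 months → £342.84.
Then at r₁ with £10.00/mo: n₂ = −ln(1 − r₁·B/P)/ln(1+r₁) ≈ 52.17 → 53 more payments.
Total paid = 64·£10.00 + £1.74 = £641.74; interest = £641.74 − £450.00 = £191.74.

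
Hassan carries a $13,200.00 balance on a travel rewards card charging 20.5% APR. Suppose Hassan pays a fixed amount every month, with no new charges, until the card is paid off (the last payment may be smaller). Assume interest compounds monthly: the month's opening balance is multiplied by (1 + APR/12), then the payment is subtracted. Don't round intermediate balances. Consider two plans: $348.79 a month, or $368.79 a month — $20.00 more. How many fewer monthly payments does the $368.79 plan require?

6 fewer payments

Monthly rate r = 20.5%/12 = 1.70833% = 0.0170833.
At $348.79/mo: n = ⌈−ln(1 − rB₀/P)/ln(1+r)⌉ = 62 payments (last $137.60); total interest = total paid − $13,200.00 = $8,213.79.
At $368.79/mo: 56 payments (last $298.94); total interest $7,382.39.
Payments saved = 62 − 56 = 6.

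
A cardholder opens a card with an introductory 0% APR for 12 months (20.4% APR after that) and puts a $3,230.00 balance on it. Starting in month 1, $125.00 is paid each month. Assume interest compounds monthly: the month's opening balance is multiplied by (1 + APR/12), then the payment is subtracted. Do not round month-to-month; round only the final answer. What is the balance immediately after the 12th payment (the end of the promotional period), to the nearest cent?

$1,730.00

Promo months 1–12 at r₀ = 0%/12 = 0; months 13+ at r₁ = 20.4%/12 = 0.017.
After month 12 (no interest yet): B = $3,230.00 − 12·$125.00 = $1,730.00.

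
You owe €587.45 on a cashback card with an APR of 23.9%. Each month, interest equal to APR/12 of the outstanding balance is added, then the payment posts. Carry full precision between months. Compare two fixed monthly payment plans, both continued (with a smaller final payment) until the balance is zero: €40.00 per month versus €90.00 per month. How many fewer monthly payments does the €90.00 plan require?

10 fewer payments

Monthly rate r = 23.9%/12 = 1.99167% = 0.0199167.
At €40.00/mo: n = ⌈−ln(1 − rB₀/P)/ln(1+r)⌉ = 18 payments (last €21.93); total interest = total paid − €587.45 = €114.48.
At €90.00/mo: 8 payments (last €5.60); total interest €48.15.
Payments saved = 18 − 8 = 10.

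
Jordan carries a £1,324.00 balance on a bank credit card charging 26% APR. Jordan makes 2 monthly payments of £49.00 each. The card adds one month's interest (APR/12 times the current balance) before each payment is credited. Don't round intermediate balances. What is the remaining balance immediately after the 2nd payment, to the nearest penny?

£1,282.93

Monthly rate r = 26%/12 = 2.16667% = 0.0216667.
Each month: B ← B·(1+r) − £49.00.
Month 1: interest £28.69; balance after payment £1,303.69.
Month 2: interest £28.25; balance after payment £1,282.93.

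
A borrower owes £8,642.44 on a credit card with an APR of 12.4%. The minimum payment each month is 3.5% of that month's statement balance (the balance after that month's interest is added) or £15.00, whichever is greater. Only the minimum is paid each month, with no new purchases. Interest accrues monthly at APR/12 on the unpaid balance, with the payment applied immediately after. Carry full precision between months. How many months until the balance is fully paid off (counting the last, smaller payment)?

Monthly rate r = 12.4%/12 = 1.03333% = 0.0103333.
While 3.5% of the post-interest balance exceeds £15.00, each month B ← (B·(1+r))·(1 − 0.035), i.e. B shrinks by the factor (1+r)·0.965 = 0.97497.
This holds for months 1–119. Entering month 120 the balance is £423.33; 3.5% of the post-interest balance is now below £15.00, so the flat £15.00 minimum applies from here.
From month 120 a fixed £15.00 at rate r clears £423.33 in 34 more payments. Total: 119 + 34 = 153 months.

153 months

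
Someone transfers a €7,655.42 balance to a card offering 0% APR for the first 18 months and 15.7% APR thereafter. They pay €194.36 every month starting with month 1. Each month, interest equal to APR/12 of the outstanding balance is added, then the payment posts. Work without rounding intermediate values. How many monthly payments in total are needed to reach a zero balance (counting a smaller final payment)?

44 months

Promo months 1–18 at r₀ = 0%/12 = 0; months 19+ at r₁ = 15.7%/12 = 0.0130833.
After month 18 (no interest yet): B = €7,655.42 − 18·€194.36 = €4,156.94.
Then at r₁ with €194.36/mo: n₂ = −ln(1 − r₁·B/P)/ln(1+r₁) ≈ 25.25 → 26 more payments.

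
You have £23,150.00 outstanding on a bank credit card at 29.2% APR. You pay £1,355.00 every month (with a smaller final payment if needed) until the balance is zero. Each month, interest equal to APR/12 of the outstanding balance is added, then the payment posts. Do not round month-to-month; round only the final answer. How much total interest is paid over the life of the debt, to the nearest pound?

Monthly rate r = 29.2%/12 = 2.43333% = 0.0243333.
Payoff takes n = ⌈−ln(1 − rB₀/P)/ln(1+r)⌉ = ⌈22.352⌉ = 23 payments; the last is £481.17.
Total paid = 22·£1,355.00 + £481.17 = £30,291.17.
Total interest = total paid − principal = £30,291.17 − £23,150.00 = £7,141.17.

£7,141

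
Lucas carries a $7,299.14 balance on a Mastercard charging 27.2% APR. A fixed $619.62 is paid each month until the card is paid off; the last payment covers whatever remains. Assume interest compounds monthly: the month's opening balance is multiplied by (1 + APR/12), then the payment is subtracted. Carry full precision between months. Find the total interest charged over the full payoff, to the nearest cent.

Monthly rate r = 27.2%/12 = 2.26667% = 0.0226667.
Payoff takes n = ⌈−ln(1 − rB₀/P)/ln(1+r)⌉ = ⌈13.859⌉ = 14 payments; the last is $533.05.
Total paid = 13·$619.62 + $533.05 = $8,588.11.
Total interest = total paid − principal = $8,588.11 − $7,299.14 = $1,288.97.

$1,288.97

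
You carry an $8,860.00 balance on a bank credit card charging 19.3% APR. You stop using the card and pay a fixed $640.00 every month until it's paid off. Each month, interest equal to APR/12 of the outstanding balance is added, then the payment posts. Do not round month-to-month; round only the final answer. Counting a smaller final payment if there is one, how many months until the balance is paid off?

16 months

Monthly rate r = 19.3%/12 = 1.60833% = 0.0160833.
Recurrence: B ← B·(1+r) − $640.00.
Month 1: interest $142.50; balance after payment $8,362.50.
Month 2: interest $134.50; balance after payment $7,857.00.
Closed form: n = −ln(1 − rB₀/P)/ln(1+r) = −ln(0.77735)/ln(1.01608) ≈ 15.786, so the balance reaches zero during payment 16.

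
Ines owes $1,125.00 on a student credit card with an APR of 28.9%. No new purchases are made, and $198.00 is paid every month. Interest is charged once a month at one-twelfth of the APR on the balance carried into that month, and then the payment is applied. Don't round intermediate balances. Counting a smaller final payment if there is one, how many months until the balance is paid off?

7 months

Monthly rate r = 28.9%/12 = 2.40833% = 0.0240833.
Recurrence: B ← B·(1+r) − $198.00.
Month 1: interest $27.09; balance after payment $954.09.
Month 2: interest $22.98; balance after payment $779.07.
Closed form: n = −ln(1 − rB₀/P)/ln(1+r) = −ln(0.86316)/ln(1.02408) ≈ 6.183, so the balance reaches zero during payment 7.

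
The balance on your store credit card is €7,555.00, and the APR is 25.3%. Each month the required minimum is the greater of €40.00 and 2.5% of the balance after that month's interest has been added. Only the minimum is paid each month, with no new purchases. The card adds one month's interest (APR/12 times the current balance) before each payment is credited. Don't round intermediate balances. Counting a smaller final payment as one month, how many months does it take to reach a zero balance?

Monthly rate r = 25.3%/12 = 2.10833% = 0.0210833.
While 2.5% of the post-interest balance exceeds €40.00, each month B ← (B·(1+r))·(1 − 0.025), i.e. B shrinks by the factor (1+r)·0.975 = 0.99556.
This holds for months 1–354. Entering month 355 the balance is €1,561.45; 2.5% of the post-interest balance is now below €40.00, so the flat €40.00 minimum applies from here.
From month 355 a fixed €40.00 at rate r clears €1,561.45 in 83 more payments. Total: 354 + 83 = 437 months.

437 months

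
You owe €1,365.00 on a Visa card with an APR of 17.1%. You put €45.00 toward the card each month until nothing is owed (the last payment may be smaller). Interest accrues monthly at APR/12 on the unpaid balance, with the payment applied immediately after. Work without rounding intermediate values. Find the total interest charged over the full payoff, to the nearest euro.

Monthly rate r = 17.1%/12 = 1.425% = 0.01425.
Payoff takes n = ⌈−ln(1 − rB₀/P)/ln(1+r)⌉ = ⌈40.007⌉ = 41 payments; the last is €0.31.
Total paid = 40·€45.00 + €0.31 = €1,800.31.
Total interest = total paid − principal = €1,800.31 − €1,365.00 = €435.31.

€435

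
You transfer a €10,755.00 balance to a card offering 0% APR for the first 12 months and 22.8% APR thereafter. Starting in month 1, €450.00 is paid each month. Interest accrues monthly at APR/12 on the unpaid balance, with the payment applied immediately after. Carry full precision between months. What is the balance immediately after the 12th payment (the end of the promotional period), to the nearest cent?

€5,355.00

Promo months 1–12 at r₀ = 0%/12 = 0; months 13+ at r₁ = 22.8%/12 = 0.019.
After month 12 (no interest yet): B = €10,755.00 − 12·€450.00 = €5,355.00.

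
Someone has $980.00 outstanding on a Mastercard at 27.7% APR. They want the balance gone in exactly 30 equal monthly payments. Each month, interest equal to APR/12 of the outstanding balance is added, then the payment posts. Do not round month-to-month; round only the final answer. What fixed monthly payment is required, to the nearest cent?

$45.63

Monthly rate r = 27.7%/12 = 2.30833% = 0.0230833.
Level-payment amortization: P = B₀·r / (1 − (1+r)^(−n)) = 980.00·0.0230833 / (1 − 1.02308^(−30)).
Denominator 1 − (1+r)^(−30) = 0.495722366.
P = 22.6217 / 0.495722366 ≈ 45.63.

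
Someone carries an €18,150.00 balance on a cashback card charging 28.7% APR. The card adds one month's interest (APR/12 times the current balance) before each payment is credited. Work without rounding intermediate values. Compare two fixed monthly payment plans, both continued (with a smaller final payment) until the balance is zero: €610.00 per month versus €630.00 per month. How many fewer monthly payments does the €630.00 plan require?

3 fewer payments

Monthly rate r = 28.7%/12 = 2.39167% = 0.0239167.
At €610.00/mo: n = ⌈−ln(1 − rB₀/P)/ln(1+r)⌉ = 53 payments (last €374.52); total interest = total paid − €18,150.00 = €13,944.52.
At €630.00/mo: 50 payments (last €266.49); total interest €12,986.49.
Payments saved = 53 − 50 = 3.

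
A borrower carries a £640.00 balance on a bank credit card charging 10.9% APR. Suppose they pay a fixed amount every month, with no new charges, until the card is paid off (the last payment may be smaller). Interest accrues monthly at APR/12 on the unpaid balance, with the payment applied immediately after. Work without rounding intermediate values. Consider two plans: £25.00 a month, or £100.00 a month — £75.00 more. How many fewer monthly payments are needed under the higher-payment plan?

Monthly rate r = 10.9%/12 = 0.908333% = 0.00908333.
At £25.00/mo: n = ⌈−ln(1 − rB₀/P)/ln(1+r)⌉ = 30 payments (last £6.75); total interest = total paid − £640.00 = £91.75.
At £100.00/mo: 7 payments (last £62.45); total interest £22.45.
Payments saved = 30 − 7 = 23.

23 fewer payments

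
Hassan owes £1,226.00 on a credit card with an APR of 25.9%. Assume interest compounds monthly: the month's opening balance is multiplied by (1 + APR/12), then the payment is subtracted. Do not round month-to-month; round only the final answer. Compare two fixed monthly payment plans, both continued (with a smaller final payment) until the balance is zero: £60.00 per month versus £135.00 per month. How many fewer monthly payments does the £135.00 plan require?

17 fewer payments

Monthly rate r = 25.9%/12 = 2.15833% = 0.0215833.
At £60.00/mo: n = ⌈−ln(1 − rB₀/P)/ln(1+r)⌉ = 28 payments (last £14.42); total interest = total paid − £1,226.00 = £408.42.
At £135.00/mo: 11 payments (last £29.51); total interest £153.51.
Payments saved = 28 − 11 = 17.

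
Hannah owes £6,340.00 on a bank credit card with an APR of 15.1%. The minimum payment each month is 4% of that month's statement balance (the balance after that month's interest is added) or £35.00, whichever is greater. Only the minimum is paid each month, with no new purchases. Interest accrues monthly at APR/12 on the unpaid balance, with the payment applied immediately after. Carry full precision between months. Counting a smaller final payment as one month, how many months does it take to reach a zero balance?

Monthly rate r = 15.1%/12 = 1.25833% = 0.0125833.
While 4% of the post-interest balance exceeds £35.00, each month B ← (B·(1+r))·(1 − 0.04), i.e. B shrinks by the factor (1+r)·0.96 = 0.97208.
This holds for months 1–71. Entering month 72 the balance is £849.05; 4% of the post-interest balance is now below £35.00, so the flat £35.00 minimum applies from here.
From month 72 a fixed £35.00 at rate r clears £849.05 in 30 more payments. Total: 71 + 30 = 101 months.

101 months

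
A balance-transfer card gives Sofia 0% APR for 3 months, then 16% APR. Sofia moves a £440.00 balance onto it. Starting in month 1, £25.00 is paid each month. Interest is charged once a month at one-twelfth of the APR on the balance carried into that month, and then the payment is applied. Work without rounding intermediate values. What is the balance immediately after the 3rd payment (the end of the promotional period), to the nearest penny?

£365.00

Promo months 1–3 at r₀ = 0%/12 = 0; months 4+ at r₁ = 16%/12 = 0.0133333.
After month 3 (no interest yet): B = £440.00 − 3·£25.00 = £365.00.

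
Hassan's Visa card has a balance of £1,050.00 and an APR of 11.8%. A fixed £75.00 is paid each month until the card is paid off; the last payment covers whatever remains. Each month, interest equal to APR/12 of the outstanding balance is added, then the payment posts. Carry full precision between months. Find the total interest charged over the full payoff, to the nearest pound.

£85

Monthly rate r = 11.8%/12 = 0.983333% = 0.00983333.
Payoff takes n = ⌈−ln(1 − rB₀/P)/ln(1+r)⌉ = ⌈15.136⌉ = 16 payments; the last is £10.27.
Total paid = 15·£75.00 + £10.27 = £1,135.27.
Total interest = total paid − principal = £1,135.27 − £1,050.00 = £85.27.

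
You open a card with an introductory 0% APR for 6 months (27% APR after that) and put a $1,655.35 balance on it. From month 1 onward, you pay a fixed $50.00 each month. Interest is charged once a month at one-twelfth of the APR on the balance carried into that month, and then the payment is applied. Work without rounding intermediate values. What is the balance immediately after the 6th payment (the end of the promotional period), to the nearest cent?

$1,355.35

Promo months 1–6 at r₀ = 0%/12 = 0; months 7+ at r₁ = 27%/12 = 0.0225.
After month 6 (no interest yet): B = $1,655.35 − 6·$50.00 = $1,355.35.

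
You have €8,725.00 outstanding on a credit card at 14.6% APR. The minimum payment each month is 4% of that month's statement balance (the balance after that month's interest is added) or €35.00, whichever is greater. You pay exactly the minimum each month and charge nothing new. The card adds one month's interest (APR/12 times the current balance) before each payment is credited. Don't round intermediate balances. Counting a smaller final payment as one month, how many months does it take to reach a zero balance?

Monthly rate r = 14.6%/12 = 1.21667% = 0.0121667.
While 4% of the post-interest balance exceeds €35.00, each month B ← (B·(1+r))·(1 − 0.04), i.e. B shrinks by the factor (1+r)·0.96 = 0.97168.
This holds for months 1–81. Entering month 82 the balance is €851.43; 4% of the post-interest balance is now below €35.00, so the flat €35.00 minimum applies from here.
From month 82 a fixed €35.00 at rate r clears €851.43 in 30 more payments. Total: 81 + 30 = 111 months.

111 months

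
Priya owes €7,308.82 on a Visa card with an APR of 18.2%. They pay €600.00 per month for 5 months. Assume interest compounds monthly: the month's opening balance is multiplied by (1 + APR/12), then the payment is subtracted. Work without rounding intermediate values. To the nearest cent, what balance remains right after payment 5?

Monthly rate r = 18.2%/12 = 1.51667% = 0.0151667.
Each month: B ← B·(1+r) − €600.00.
Month 1: interest €110.85; balance after payment €6,819.67.
Month 2: interest €103.43; balance after payment €6,323.10.
Month 3: interest €95.90; balance after payment €5,819.00.
Month 4: interest €88.25; balance after payment €5,307.26.
Month 5: interest €80.49; balance after payment €4,787.75.

€4,787.75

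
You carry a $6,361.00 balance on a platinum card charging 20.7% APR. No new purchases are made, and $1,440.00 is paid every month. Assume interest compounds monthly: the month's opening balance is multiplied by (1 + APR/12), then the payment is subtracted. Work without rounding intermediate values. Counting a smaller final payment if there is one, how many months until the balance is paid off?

5 payments

Monthly rate r = 20.7%/12 = 1.725% = 0.01725.
Recurrence: B ← B·(1+r) − $1,440.00.
Month 1: interest $109.73; balance after payment $5,030.73.
Month 2: interest $86.78; balance after payment $3,677.51.
Month 3: interest $63.44; balance after payment $2,300.94.
Month 4: interest $39.69; balance after payment $900.64.
Month 5: interest $15.54; balance after payment $0.00.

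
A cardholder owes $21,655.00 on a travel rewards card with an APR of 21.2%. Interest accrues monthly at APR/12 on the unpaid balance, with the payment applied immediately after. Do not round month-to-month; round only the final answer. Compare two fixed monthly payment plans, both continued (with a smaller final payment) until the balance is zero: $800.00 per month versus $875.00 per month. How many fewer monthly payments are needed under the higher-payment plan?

Monthly rate r = 21.2%/12 = 1.76667% = 0.0176667.
At $800.00/mo: n = ⌈−ln(1 − rB₀/P)/ln(1+r)⌉ = 38 payments (last $116.86); total interest = total paid − $21,655.00 = $8,061.86.
At $875.00/mo: 33 payments (last $724.45); total interest $7,069.45.
Payments saved = 38 − 33 = 5.

5 fewer payments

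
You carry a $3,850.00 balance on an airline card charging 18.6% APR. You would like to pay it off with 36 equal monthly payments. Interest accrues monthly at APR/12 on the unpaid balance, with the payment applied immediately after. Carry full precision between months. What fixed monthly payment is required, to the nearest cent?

$140.35

Monthly rate r = 18.6%/12 = 1.55% = 0.0155.
Level-payment amortization: P = B₀·r / (1 − (1+r)^(−n)) = 3850.00·0.0155 / (1 − 1.0155^(−36)).
Denominator 1 − (1+r)^(−36) = 0.425192268.
P = 59.675 / 0.425192268 ≈ 140.35.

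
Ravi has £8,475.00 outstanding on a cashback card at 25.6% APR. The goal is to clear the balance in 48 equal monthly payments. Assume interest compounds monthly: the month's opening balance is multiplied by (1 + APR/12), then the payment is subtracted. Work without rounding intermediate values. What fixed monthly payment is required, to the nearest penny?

£283.85

Monthly rate r = 25.6%/12 = 2.13333% = 0.0213333.
Level-payment amortization: P = B₀·r / (1 − (1+r)^(−n)) = 8475.00·0.0213333 / (1 − 1.02133^(−48)).
Denominator 1 − (1+r)^(−48) = 0.636955635.
P = 180.8 / 0.636955635 ≈ 283.85.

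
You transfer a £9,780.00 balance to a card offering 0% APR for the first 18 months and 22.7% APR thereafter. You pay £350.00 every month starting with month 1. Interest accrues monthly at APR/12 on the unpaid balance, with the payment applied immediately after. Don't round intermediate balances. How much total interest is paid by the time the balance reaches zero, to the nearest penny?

£411.82

Promo months 1–18 at r₀ = 0%/12 = 0; months 19+ at r₁ = 22.7%/12 = 0.0189167.
After month 18 (no interest yet): B = £9,780.00 − 18·£350.00 = £3,480.00.
Then at r₁ with £350.00/mo: n₂ = −ln(1 − r₁·B/P)/ln(1+r₁) ≈ 11.12 → 12 more payments.
Total paid = 29·£350.00 + £41.82 = £10,191.82; interest = £10,191.82 − £9,780.00 = £411.82.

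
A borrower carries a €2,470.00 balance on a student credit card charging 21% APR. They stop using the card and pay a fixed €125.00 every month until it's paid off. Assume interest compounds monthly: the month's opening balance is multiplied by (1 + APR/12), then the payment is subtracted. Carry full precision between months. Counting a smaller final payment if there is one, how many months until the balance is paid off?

Monthly rate r = 21%/12 = 1.75% = 0.0175.
Recurrence: B ← B·(1+r) − €125.00.
Month 1: interest €43.23; balance after payment €2,388.22.
Month 2: interest €41.79; balance after payment €2,305.02.
Closed form: n = −ln(1 − rB₀/P)/ln(1+r) = −ln(0.6542)/ln(1.0175) ≈ 24.460, so the balance reaches zero during payment 25.

25 payments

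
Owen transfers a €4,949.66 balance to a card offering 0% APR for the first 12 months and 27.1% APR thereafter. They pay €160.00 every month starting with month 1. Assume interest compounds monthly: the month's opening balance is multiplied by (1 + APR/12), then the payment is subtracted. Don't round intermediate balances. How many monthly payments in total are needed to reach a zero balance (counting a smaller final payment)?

37 payments

Promo months 1–12 at r₀ = 0%/12 = 0; months 13+ at r₁ = 27.1%/12 = 0.0225833.
After month 12 (no interest yet): B = €4,949.66 − 12·€160.00 = €3,029.66.
Then at r₁ with €160.00/mo: n₂ = −ln(1 − r₁·B/P)/ln(1+r₁) ≈ 24.98 → 25 more payments.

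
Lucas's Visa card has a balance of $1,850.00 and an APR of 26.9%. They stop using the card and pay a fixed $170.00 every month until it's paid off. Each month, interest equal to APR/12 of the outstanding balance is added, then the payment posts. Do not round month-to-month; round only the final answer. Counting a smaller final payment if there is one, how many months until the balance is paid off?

Monthly rate r = 26.9%/12 = 2.24167% = 0.0224167.
Recurrence: B ← B·(1+r) − $170.00.
Month 1: interest $41.47; balance after payment $1,721.47.
Month 2: interest $38.59; balance after payment $1,590.06.
Closed form: n = −ln(1 − rB₀/P)/ln(1+r) = −ln(0.75605)/ln(1.02242) ≈ 12.614, so the balance reaches zero during payment 13.

13 payments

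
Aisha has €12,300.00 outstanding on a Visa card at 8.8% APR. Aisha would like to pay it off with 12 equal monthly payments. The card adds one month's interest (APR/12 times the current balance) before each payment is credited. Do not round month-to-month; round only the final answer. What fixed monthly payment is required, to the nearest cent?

€1,074.51

Monthly rate r = 8.8%/12 = 0.733333% = 0.00733333.
Level-payment amortization: P = B₀·r / (1 − (1+r)^(−n)) = 12300.00·0.00733333 / (1 − 1.00733^(−12)).
Denominator 1 − (1+r)^(−12) = 0.0839450272.
P = 90.2 / 0.0839450272 ≈ 1074.51.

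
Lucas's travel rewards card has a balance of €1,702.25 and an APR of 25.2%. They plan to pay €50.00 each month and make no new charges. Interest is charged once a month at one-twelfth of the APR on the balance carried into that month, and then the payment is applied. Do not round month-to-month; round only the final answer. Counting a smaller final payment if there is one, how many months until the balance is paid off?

Monthly rate r = 25.2%/12 = 2.1% = 0.021.
Recurrence: B ← B·(1+r) − €50.00.
Month 1: interest €35.75; balance after payment €1,688.00.
Month 2: interest €35.45; balance after payment €1,673.45.
Closed form: n = −ln(1 − rB₀/P)/ln(1+r) = −ln(0.28506)/ln(1.021) ≈ 60.391, so the balance reaches zero during payment 61.

61 months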